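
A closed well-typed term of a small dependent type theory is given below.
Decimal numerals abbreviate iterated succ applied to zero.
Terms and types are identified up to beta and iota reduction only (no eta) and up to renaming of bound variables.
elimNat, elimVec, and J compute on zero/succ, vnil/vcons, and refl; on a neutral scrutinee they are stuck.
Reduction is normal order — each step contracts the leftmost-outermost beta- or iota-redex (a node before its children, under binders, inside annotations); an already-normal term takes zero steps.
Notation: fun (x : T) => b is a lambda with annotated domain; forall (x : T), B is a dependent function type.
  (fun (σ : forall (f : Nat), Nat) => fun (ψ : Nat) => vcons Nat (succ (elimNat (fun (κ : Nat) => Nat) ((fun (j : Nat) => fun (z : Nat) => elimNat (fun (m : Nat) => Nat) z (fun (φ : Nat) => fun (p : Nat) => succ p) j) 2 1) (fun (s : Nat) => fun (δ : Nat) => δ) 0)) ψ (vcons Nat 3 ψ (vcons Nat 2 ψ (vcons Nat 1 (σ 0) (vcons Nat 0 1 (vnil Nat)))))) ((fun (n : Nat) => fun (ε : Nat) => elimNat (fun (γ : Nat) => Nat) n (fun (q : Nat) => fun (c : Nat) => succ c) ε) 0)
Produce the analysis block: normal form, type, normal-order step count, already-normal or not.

resulting normal form:
  fun (σ : Nat) => vcons Nat 4 σ (vcons Nat 3 σ (vcons Nat 2 σ (vcons Nat 1 0 (vcons Nat 0 1 (vnil Nat)))))
type:
  forall (σ : Nat), Vec Nat 5
steps to reach normal form (normal order): 14
already normal: no
first redex: a beta-redex


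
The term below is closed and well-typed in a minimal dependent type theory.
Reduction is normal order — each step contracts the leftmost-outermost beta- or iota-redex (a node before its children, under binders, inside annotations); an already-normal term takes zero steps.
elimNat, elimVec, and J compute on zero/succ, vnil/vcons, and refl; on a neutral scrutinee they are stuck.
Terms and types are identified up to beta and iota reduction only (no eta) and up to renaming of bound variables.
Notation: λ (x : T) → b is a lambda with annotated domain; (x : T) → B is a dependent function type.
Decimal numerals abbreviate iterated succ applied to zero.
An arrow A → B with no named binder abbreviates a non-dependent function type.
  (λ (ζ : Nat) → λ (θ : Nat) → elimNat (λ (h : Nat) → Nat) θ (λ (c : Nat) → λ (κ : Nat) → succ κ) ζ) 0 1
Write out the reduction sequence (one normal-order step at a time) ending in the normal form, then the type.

normal-order reduction:
  (λ (ζ : Nat) → λ (θ : Nat) → elimNat (λ (h : Nat) → Nat) θ (λ (c : Nat) → λ (κ : Nat) → succ κ) ζ) 0 1
  ~> (λ (ζ : Nat) → elimNat (λ (θ : Nat) → Nat) ζ (λ (h : Nat) → λ (c : Nat) → succ c) 0) 1
  ~> elimNat (λ (ζ : Nat) → Nat) 1 (λ (θ : Nat) → λ (h : Nat) → succ h) 0
  ~> 1
type:
  Nat


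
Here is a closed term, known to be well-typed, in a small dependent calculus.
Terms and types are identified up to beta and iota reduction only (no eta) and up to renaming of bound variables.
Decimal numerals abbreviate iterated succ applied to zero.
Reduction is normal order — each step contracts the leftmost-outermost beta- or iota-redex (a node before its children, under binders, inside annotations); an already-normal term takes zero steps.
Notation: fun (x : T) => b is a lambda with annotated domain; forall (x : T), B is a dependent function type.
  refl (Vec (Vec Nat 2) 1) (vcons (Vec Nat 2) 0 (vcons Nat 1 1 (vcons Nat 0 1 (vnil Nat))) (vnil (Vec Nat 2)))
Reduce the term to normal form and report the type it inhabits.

normal form:
  refl (Vec (Vec Nat 2) 1) (vcons (Vec Nat 2) 0 (vcons Nat 1 1 (vcons Nat 0 1 (vnil Nat))) (vnil (Vec Nat 2)))
inferred type:
  Eq (Vec (Vec Nat 2) 1) (vcons (Vec Nat 2) 0 (vcons Nat 1 1 (vcons Nat 0 1 (vnil Nat))) (vnil (Vec Nat 2))) (vcons (Vec Nat 2) 0 (vcons Nat 1 1 (vcons Nat 0 1 (vnil Nat))) (vnil (Vec Nat 2)))
observation: the term is already in normal form.


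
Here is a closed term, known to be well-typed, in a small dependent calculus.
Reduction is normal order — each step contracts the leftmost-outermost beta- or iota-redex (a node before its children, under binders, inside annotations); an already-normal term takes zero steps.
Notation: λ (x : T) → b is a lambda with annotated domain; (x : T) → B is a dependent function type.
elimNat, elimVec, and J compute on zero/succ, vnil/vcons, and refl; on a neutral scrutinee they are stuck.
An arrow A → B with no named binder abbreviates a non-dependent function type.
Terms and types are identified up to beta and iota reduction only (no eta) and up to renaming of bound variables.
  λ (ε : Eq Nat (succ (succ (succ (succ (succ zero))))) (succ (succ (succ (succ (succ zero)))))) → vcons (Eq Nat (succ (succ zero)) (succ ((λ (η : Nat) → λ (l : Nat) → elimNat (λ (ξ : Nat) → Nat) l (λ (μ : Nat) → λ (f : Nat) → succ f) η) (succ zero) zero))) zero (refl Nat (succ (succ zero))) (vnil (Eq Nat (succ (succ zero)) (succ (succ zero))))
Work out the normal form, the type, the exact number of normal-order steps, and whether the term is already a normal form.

resulting normal form:
  λ (ε : Eq Nat (succ (succ (succ (succ (succ zero))))) (succ (succ (succ (succ (succ zero)))))) → vcons (Eq Nat (succ (succ zero)) (succ (succ zero))) zero (refl Nat (succ (succ zero))) (vnil (Eq Nat (succ (succ zero)) (succ (succ zero))))
the term's type:
  Eq Nat (succ (succ (succ (succ (succ zero))))) (succ (succ (succ (succ (succ zero))))) → Vec (Eq Nat (succ (succ zero)) (succ (succ zero))) (succ zero)
steps to reach normal form (normal order): 6
term was already normal: no
first redex: a beta-redex


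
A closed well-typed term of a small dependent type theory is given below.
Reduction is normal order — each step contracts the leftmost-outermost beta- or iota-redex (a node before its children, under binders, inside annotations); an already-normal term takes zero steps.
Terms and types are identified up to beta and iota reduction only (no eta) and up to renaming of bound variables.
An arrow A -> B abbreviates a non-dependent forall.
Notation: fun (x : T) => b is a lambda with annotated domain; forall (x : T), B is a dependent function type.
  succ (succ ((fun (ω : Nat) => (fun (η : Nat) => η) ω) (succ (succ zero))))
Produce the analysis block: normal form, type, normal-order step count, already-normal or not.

normal form:
  succ (succ (succ (succ zero)))
inferred type:
  Nat
steps to reach normal form (normal order): 2
term was already normal: no
first redex: a beta-redex


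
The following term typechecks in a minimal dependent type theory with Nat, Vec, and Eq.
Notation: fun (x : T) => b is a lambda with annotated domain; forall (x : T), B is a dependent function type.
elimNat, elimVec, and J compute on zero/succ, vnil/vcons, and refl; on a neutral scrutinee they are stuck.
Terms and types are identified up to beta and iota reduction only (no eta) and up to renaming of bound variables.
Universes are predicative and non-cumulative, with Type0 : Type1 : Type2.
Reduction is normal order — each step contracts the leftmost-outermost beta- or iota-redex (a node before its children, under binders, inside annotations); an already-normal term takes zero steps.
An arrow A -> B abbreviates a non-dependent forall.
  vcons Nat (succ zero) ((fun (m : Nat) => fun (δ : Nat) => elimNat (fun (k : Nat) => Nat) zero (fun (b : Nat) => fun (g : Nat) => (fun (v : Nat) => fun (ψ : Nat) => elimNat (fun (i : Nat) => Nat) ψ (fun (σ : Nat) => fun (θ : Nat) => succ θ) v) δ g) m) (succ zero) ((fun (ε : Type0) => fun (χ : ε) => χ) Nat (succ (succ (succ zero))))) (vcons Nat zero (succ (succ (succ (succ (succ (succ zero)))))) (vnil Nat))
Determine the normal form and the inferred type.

resulting normal form:
  vcons Nat (succ zero) (succ (succ (succ zero))) (vcons Nat zero (succ (succ (succ (succ (succ (succ zero)))))) (vnil Nat))
type:
  Vec Nat (succ (succ zero))
observation: normalization takes exactly 20 steps under the normal-order strategy.


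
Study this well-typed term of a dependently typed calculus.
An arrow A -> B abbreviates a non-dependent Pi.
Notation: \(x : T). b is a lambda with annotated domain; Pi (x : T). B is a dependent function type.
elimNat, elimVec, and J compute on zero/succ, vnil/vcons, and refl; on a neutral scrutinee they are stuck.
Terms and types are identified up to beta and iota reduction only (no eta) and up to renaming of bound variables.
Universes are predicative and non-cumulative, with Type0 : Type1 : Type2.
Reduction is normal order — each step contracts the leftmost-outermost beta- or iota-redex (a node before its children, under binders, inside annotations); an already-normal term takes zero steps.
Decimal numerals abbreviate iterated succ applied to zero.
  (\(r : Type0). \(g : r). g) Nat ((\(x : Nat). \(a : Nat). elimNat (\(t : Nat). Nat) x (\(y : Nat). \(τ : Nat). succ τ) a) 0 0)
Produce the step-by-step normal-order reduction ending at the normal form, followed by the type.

reduction (normal order):
  (\(r : Type0). \(g : r). g) Nat ((\(x : Nat). \(a : Nat). elimNat (\(t : Nat). Nat) x (\(y : Nat). \(τ : Nat). succ τ) a) 0 0)
  ~> (\(r : Nat). r) ((\(g : Nat). \(x : Nat). elimNat (\(a : Nat). Nat) g (\(t : Nat). \(y : Nat). succ y) x) 0 0)
  ~> (\(r : Nat). \(g : Nat). elimNat (\(x : Nat). Nat) r (\(a : Nat). \(t : Nat). succ t) g) 0 0
  ~> (\(r : Nat). elimNat (\(g : Nat). Nat) 0 (\(x : Nat). \(a : Nat). succ a) r) 0
  ~> elimNat (\(r : Nat). Nat) 0 (\(g : Nat). \(x : Nat). succ x) 0
  ~> 0
type:
  Nat


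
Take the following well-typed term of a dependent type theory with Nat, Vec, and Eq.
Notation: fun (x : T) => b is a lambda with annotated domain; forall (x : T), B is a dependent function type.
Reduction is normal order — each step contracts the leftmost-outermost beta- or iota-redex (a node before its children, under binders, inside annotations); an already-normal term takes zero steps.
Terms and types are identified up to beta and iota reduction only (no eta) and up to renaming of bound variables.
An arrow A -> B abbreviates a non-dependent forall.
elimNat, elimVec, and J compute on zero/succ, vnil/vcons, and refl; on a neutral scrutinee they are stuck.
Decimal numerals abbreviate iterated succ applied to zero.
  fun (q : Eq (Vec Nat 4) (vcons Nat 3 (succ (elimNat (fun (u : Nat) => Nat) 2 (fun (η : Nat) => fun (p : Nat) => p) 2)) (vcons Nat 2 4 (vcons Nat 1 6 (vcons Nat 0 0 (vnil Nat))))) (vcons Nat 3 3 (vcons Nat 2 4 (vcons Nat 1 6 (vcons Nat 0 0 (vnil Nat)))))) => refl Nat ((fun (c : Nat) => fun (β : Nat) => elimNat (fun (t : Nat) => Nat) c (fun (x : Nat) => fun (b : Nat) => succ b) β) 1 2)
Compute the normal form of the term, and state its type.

resulting normal form:
  fun (q : Eq (Vec Nat 4) (vcons Nat 3 3 (vcons Nat 2 4 (vcons Nat 1 6 (vcons Nat 0 0 (vnil Nat))))) (vcons Nat 3 3 (vcons Nat 2 4 (vcons Nat 1 6 (vcons Nat 0 0 (vnil Nat)))))) => refl Nat 3
the term's type:
  Eq (Vec Nat 4) (vcons Nat 3 3 (vcons Nat 2 4 (vcons Nat 1 6 (vcons Nat 0 0 (vnil Nat))))) (vcons Nat 3 3 (vcons Nat 2 4 (vcons Nat 1 6 (vcons Nat 0 0 (vnil Nat))))) -> Eq Nat 3 3


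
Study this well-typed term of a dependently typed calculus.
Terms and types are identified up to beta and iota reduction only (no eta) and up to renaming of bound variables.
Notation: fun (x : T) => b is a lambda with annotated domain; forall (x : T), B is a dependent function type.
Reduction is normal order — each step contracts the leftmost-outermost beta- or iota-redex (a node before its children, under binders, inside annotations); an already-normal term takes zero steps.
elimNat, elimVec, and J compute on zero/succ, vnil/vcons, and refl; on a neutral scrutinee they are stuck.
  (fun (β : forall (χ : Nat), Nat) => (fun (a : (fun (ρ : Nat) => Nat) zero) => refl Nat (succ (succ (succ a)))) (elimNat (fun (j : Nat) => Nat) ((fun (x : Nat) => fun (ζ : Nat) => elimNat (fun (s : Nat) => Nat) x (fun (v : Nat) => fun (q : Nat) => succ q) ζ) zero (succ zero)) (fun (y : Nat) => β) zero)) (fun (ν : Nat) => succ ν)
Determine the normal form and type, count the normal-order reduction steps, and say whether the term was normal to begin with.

resulting normal form:
  refl Nat (succ (succ (succ (succ zero))))
the term's type:
  Eq Nat (succ (succ (succ (succ zero)))) (succ (succ (succ (succ zero))))
normal-order step count: 9
started in normal form: no
first contracted redex: a beta-redex


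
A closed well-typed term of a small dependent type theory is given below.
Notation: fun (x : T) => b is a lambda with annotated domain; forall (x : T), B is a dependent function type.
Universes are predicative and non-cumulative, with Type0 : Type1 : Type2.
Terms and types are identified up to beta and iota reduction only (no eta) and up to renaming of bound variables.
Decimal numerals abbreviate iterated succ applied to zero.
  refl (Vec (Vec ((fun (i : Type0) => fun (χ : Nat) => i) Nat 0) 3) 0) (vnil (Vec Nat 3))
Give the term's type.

the term's type:
  Eq (Vec (Vec Nat 3) 0) (vnil (Vec Nat 3)) (vnil (Vec Nat 3))


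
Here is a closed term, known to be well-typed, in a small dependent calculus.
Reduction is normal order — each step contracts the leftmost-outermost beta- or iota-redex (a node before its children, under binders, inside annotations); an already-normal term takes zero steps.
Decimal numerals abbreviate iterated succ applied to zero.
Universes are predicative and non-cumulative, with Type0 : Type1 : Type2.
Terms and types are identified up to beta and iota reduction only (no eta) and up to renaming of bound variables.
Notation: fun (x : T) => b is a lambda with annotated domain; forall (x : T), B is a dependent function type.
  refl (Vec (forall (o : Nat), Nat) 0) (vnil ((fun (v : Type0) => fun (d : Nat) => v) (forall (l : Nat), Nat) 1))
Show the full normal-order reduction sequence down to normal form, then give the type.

normal-order reduction sequence:
  refl (Vec (forall (o : Nat), Nat) 0) (vnil ((fun (v : Type0) => fun (d : Nat) => v) (forall (l : Nat), Nat) 1))
  ~> refl (Vec (forall (o : Nat), Nat) 0) (vnil ((fun (v : Nat) => forall (d : Nat), Nat) 1))
  ~> refl (Vec (forall (o : Nat), Nat) 0) (vnil (forall (v : Nat), Nat))
the term's type:
  Eq (Vec (forall (o : Nat), Nat) 0) (vnil (forall (v : Nat), Nat)) (vnil (forall (d : Nat), Nat))


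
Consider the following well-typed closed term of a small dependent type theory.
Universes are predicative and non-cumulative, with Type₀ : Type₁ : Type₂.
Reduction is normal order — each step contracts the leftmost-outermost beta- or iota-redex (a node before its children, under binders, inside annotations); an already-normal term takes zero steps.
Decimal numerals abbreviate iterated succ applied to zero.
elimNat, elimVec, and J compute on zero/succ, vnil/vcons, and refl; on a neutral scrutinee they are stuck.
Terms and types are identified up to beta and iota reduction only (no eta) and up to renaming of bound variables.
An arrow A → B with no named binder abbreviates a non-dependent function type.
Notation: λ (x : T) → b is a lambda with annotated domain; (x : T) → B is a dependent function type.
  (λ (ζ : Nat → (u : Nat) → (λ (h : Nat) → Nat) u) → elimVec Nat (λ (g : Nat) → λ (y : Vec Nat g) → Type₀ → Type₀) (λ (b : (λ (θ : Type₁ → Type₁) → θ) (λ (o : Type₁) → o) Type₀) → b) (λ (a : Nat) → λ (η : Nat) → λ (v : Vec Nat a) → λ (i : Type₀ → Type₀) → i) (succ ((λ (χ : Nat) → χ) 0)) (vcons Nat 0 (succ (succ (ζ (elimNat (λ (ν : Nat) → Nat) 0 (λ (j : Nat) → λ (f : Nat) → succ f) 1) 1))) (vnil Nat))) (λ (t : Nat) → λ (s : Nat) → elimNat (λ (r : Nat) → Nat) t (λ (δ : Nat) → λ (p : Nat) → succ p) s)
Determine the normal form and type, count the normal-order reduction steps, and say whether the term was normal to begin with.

normal form:
  λ (ζ : Type₀) → ζ
type:
  Type₀ → Type₀
normal-order step count: 9
already normal: no
first contracted redex: a beta-redex


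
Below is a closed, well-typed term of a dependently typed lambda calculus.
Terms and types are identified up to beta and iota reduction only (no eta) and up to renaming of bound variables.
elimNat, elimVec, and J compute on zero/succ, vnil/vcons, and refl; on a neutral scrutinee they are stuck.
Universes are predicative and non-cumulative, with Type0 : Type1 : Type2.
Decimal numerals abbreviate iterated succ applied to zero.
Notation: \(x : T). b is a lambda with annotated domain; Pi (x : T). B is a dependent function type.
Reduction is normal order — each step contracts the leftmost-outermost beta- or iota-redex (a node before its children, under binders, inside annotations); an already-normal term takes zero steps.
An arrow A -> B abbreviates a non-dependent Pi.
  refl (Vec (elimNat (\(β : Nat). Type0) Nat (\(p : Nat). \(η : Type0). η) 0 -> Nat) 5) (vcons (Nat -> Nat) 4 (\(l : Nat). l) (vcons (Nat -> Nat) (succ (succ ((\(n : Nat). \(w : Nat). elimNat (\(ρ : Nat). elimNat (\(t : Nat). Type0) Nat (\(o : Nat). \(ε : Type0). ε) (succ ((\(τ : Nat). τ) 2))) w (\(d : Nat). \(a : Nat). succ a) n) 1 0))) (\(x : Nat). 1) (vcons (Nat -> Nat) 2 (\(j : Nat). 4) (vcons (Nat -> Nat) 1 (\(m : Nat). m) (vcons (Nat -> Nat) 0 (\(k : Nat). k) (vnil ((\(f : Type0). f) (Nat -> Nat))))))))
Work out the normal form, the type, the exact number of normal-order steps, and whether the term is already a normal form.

resulting normal form:
  refl (Vec (Nat -> Nat) 5) (vcons (Nat -> Nat) 4 (\(β : Nat). β) (vcons (Nat -> Nat) 3 (\(p : Nat). 1) (vcons (Nat -> Nat) 2 (\(η : Nat). 4) (vcons (Nat -> Nat) 1 (\(l : Nat). l) (vcons (Nat -> Nat) 0 (\(n : Nat). n) (vnil (Nat -> Nat)))))))
type:
  Eq (Vec (Nat -> Nat) 5) (vcons (Nat -> Nat) 4 (\(β : Nat). β) (vcons (Nat -> Nat) 3 (\(p : Nat). 1) (vcons (Nat -> Nat) 2 (\(η : Nat). 4) (vcons (Nat -> Nat) 1 (\(l : Nat). l) (vcons (Nat -> Nat) 0 (\(n : Nat). n) (vnil (Nat -> Nat))))))) (vcons (Nat -> Nat) 4 (\(w : Nat). w) (vcons (Nat -> Nat) 3 (\(ρ : Nat). 1) (vcons (Nat -> Nat) 2 (\(t : Nat). 4) (vcons (Nat -> Nat) 1 (\(o : Nat). o) (vcons (Nat -> Nat) 0 (\(ε : Nat). ε) (vnil (Nat -> Nat)))))))
reduction steps (normal order): 8
term was already normal: no
first redex: an elimNat iota-redex


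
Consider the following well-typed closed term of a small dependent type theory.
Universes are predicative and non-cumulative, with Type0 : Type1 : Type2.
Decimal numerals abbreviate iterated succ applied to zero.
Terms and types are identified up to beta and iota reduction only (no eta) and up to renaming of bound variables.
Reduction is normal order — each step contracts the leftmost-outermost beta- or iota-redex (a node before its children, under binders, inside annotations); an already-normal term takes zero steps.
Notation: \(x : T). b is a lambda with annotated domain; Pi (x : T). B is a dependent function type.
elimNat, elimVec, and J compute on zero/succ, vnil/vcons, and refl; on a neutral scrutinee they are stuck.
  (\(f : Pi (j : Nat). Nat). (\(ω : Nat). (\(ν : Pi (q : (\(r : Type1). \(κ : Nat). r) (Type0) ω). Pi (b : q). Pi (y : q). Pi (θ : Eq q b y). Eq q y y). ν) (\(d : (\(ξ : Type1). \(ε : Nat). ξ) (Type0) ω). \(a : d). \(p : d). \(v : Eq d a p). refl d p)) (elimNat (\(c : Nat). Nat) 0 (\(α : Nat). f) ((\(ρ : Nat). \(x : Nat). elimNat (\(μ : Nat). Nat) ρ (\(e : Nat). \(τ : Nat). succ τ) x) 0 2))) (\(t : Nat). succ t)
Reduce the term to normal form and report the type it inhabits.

normal form:
  \(f : Type0). \(j : f). \(ω : f). \(ν : Eq f j ω). refl f ω
inferred type:
  Pi (f : Type0). Pi (j : f). Pi (ω : f). Pi (ν : Eq f j ω). Eq f ω ω


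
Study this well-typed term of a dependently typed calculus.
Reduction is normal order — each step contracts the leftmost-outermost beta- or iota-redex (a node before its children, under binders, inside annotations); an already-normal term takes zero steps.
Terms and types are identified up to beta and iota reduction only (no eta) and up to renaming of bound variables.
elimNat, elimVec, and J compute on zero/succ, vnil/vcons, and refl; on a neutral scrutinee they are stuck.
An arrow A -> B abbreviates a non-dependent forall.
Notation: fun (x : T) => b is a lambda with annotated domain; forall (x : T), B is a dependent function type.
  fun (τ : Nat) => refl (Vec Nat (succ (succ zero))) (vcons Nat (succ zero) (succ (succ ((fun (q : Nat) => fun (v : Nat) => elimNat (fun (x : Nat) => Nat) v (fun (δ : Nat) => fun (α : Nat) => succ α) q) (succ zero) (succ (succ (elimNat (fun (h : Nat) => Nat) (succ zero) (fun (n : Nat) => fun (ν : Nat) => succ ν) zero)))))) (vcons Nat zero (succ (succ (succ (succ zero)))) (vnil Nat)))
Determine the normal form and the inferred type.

resulting normal form:
  fun (τ : Nat) => refl (Vec Nat (succ (succ zero))) (vcons Nat (succ zero) (succ (succ (succ (succ (succ (succ zero)))))) (vcons Nat zero (succ (succ (succ (succ zero)))) (vnil Nat)))
inferred type:
  Nat -> Eq (Vec Nat (succ (succ zero))) (vcons Nat (succ zero) (succ (succ (succ (succ (succ (succ zero)))))) (vcons Nat zero (succ (succ (succ (succ zero)))) (vnil Nat))) (vcons Nat (succ zero) (succ (succ (succ (succ (succ (succ zero)))))) (vcons Nat zero (succ (succ (succ (succ zero)))) (vnil Nat)))


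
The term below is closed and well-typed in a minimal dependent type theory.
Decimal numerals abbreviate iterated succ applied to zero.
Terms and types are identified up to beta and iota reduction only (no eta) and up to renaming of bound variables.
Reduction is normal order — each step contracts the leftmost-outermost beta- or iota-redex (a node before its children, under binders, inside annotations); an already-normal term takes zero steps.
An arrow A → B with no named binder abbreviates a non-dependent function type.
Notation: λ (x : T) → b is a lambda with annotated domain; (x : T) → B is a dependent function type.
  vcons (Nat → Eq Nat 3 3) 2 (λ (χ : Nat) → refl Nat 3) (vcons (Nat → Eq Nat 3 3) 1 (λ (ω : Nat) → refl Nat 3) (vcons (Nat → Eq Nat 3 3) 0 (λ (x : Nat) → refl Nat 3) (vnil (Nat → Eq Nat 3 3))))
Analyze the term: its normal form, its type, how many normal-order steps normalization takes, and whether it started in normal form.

normal form:
  vcons (Nat → Eq Nat 3 3) 2 (λ (χ : Nat) → refl Nat 3) (vcons (Nat → Eq Nat 3 3) 1 (λ (ω : Nat) → refl Nat 3) (vcons (Nat → Eq Nat 3 3) 0 (λ (x : Nat) → refl Nat 3) (vnil (Nat → Eq Nat 3 3))))
type:
  Vec (Nat → Eq Nat 3 3) 3
reduction steps (normal order): 0
term was already normal: yes


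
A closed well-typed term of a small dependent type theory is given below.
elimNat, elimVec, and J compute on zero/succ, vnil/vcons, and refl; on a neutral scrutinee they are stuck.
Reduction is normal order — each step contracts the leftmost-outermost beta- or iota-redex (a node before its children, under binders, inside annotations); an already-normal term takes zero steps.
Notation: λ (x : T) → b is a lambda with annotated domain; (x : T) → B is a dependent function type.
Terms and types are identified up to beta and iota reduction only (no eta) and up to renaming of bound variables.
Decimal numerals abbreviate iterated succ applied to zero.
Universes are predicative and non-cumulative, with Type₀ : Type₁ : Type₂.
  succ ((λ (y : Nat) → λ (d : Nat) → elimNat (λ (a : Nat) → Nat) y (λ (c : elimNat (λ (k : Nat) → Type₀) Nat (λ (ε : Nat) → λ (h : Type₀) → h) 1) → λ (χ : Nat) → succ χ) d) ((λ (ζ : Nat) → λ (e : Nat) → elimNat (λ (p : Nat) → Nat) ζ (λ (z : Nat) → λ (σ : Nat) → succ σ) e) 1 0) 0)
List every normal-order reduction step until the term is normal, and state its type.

normal-order reduction:
  succ ((λ (y : Nat) → λ (d : Nat) → elimNat (λ (a : Nat) → Nat) y (λ (c : elimNat (λ (k : Nat) → Type₀) Nat (λ (ε : Nat) → λ (h : Type₀) → h) 1) → λ (χ : Nat) → succ χ) d) ((λ (ζ : Nat) → λ (e : Nat) → elimNat (λ (p : Nat) → Nat) ζ (λ (z : Nat) → λ (σ : Nat) → succ σ) e) 1 0) 0)
  ~> succ ((λ (y : Nat) → elimNat (λ (d : Nat) → Nat) ((λ (a : Nat) → λ (c : Nat) → elimNat (λ (k : Nat) → Nat) a (λ (ε : Nat) → λ (h : Nat) → succ h) c) 1 0) (λ (χ : elimNat (λ (ζ : Nat) → Type₀) Nat (λ (e : Nat) → λ (p : Type₀) → p) 1) → λ (z : Nat) → succ z) y) 0)
  ~> succ (elimNat (λ (y : Nat) → Nat) ((λ (d : Nat) → λ (a : Nat) → elimNat (λ (c : Nat) → Nat) d (λ (k : Nat) → λ (ε : Nat) → succ ε) a) 1 0) (λ (h : elimNat (λ (χ : Nat) → Type₀) Nat (λ (ζ : Nat) → λ (e : Type₀) → e) 1) → λ (p : Nat) → succ p) 0)
  ~> succ ((λ (y : Nat) → λ (d : Nat) → elimNat (λ (a : Nat) → Nat) y (λ (c : Nat) → λ (k : Nat) → succ k) d) 1 0)
  ~> succ ((λ (y : Nat) → elimNat (λ (d : Nat) → Nat) 1 (λ (a : Nat) → λ (c : Nat) → succ c) y) 0)
  ~> succ (elimNat (λ (y : Nat) → Nat) 1 (λ (d : Nat) → λ (a : Nat) → succ a) 0)
  ~> 2
inferred type:
  Nat


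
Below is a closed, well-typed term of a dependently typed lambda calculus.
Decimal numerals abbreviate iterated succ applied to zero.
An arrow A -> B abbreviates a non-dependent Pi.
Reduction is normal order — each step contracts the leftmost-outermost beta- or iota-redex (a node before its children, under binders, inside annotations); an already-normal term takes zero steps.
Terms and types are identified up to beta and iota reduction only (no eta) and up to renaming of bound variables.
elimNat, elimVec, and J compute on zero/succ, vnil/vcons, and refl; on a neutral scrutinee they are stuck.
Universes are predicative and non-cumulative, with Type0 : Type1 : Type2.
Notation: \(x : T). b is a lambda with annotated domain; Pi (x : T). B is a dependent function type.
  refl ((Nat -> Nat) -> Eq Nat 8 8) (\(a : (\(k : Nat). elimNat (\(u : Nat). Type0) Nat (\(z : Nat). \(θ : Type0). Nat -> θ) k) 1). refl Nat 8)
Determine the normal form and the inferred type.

reduced normal form:
  refl ((Nat -> Nat) -> Eq Nat 8 8) (\(a : Nat -> Nat). refl Nat 8)
inferred type:
  Eq ((Nat -> Nat) -> Eq Nat 8 8) (\(a : Nat -> Nat). refl Nat 8) (\(k : Nat -> Nat). refl Nat 8)


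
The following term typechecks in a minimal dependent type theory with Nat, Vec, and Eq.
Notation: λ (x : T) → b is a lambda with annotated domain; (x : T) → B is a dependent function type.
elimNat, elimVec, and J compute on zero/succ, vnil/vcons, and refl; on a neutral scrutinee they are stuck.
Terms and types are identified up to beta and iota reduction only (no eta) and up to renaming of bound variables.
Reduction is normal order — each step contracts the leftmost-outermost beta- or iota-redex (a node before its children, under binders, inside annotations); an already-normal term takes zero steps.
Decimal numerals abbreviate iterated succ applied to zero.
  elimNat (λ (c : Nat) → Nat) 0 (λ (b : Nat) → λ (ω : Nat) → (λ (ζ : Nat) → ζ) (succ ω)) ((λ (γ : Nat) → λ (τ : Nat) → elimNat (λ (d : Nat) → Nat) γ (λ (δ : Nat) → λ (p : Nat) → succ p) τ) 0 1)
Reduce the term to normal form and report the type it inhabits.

normal form:
  1
type:
  Nat


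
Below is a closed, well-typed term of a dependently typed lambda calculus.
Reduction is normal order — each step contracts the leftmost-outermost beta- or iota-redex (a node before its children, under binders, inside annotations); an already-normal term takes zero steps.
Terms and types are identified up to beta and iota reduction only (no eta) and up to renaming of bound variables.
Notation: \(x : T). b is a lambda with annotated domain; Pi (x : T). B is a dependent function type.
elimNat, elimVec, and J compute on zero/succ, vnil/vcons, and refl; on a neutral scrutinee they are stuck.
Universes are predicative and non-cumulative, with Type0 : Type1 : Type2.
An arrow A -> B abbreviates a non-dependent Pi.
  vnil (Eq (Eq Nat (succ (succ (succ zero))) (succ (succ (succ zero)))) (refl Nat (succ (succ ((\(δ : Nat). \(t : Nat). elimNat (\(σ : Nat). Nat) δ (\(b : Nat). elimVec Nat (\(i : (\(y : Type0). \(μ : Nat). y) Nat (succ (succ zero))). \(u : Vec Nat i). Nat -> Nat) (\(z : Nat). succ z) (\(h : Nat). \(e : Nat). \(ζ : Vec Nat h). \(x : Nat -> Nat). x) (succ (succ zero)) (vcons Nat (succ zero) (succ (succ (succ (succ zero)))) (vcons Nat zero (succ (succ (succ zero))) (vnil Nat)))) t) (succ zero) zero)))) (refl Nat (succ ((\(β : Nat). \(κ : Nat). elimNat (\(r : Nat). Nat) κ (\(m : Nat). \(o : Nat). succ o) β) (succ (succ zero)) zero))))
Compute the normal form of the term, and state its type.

resulting normal form:
  vnil (Eq (Eq Nat (succ (succ (succ zero))) (succ (succ (succ zero)))) (refl Nat (succ (succ (succ zero)))) (refl Nat (succ (succ (succ zero)))))
the term's type:
  Vec (Eq (Eq Nat (succ (succ (succ zero))) (succ (succ (succ zero)))) (refl Nat (succ (succ (succ zero)))) (refl Nat (succ (succ (succ zero))))) zero


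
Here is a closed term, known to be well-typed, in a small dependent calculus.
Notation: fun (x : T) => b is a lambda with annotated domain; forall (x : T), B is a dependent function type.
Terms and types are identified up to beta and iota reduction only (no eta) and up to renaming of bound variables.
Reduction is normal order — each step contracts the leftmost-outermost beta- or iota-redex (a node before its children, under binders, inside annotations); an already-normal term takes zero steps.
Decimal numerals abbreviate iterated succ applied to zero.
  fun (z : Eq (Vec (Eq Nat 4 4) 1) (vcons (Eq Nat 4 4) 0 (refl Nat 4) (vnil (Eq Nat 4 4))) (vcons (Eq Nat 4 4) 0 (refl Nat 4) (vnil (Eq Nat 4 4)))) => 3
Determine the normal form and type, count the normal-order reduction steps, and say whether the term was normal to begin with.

reduced normal form:
  fun (z : Eq (Vec (Eq Nat 4 4) 1) (vcons (Eq Nat 4 4) 0 (refl Nat 4) (vnil (Eq Nat 4 4))) (vcons (Eq Nat 4 4) 0 (refl Nat 4) (vnil (Eq Nat 4 4)))) => 3
inferred type:
  forall (z : Eq (Vec (Eq Nat 4 4) 1) (vcons (Eq Nat 4 4) 0 (refl Nat 4) (vnil (Eq Nat 4 4))) (vcons (Eq Nat 4 4) 0 (refl Nat 4) (vnil (Eq Nat 4 4)))), Nat
reduction steps (normal order): 0
already normal: yes


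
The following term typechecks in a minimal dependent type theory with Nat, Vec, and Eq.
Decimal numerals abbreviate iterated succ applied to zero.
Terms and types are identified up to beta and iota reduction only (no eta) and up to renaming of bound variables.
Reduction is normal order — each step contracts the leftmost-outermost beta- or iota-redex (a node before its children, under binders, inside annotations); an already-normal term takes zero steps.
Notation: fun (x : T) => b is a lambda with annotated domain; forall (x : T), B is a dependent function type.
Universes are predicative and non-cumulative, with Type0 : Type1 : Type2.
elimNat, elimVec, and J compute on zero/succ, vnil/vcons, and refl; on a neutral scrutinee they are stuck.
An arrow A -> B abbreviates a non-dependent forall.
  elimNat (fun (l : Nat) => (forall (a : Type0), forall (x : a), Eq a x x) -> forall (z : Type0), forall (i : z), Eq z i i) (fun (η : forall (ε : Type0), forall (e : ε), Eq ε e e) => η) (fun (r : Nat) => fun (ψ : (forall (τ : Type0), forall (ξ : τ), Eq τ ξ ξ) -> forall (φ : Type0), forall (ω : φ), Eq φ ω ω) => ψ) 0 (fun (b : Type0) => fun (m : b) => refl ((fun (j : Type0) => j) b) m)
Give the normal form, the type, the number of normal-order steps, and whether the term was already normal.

resulting normal form:
  fun (l : Type0) => fun (a : l) => refl l a
type:
  forall (l : Type0), forall (a : l), Eq l a a
normal-order step count: 3
already normal: no
first contracted redex: an elimNat iota-redex


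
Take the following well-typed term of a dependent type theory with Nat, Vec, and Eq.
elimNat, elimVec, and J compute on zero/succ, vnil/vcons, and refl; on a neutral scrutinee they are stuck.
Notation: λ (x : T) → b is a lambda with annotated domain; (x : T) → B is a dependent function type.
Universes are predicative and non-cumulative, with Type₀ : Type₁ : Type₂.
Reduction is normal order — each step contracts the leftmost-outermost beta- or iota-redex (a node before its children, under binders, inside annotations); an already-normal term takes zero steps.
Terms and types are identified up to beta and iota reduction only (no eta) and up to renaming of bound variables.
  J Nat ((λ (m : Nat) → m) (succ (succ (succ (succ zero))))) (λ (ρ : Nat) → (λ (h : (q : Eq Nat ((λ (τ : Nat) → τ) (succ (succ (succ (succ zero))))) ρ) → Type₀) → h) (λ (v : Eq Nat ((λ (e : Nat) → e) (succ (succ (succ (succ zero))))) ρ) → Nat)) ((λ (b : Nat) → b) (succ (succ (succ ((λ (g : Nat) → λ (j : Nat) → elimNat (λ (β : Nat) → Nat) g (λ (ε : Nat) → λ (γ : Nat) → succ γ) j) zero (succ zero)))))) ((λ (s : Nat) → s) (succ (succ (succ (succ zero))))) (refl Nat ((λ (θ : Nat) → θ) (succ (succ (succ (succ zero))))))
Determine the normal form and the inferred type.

resulting normal form:
  succ (succ (succ (succ zero)))
the term's type:
  Nat


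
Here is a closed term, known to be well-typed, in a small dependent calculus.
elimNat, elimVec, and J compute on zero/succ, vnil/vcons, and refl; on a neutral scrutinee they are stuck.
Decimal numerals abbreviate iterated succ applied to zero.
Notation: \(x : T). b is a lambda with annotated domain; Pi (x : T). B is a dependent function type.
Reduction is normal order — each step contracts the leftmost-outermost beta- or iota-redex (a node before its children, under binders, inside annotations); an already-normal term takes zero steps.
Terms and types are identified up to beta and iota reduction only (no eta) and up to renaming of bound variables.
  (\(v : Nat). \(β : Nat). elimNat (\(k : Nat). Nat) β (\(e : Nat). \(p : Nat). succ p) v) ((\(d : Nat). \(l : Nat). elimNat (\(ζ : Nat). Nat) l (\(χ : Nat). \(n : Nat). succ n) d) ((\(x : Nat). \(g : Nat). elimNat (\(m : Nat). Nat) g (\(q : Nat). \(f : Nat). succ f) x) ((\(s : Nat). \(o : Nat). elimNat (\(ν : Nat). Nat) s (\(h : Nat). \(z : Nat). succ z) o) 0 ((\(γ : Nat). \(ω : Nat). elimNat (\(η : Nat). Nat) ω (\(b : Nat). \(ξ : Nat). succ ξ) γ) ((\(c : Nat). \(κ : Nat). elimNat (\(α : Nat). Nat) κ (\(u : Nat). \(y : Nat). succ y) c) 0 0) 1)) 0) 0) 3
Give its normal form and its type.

reduced normal form:
  4
inferred type:
  Nat


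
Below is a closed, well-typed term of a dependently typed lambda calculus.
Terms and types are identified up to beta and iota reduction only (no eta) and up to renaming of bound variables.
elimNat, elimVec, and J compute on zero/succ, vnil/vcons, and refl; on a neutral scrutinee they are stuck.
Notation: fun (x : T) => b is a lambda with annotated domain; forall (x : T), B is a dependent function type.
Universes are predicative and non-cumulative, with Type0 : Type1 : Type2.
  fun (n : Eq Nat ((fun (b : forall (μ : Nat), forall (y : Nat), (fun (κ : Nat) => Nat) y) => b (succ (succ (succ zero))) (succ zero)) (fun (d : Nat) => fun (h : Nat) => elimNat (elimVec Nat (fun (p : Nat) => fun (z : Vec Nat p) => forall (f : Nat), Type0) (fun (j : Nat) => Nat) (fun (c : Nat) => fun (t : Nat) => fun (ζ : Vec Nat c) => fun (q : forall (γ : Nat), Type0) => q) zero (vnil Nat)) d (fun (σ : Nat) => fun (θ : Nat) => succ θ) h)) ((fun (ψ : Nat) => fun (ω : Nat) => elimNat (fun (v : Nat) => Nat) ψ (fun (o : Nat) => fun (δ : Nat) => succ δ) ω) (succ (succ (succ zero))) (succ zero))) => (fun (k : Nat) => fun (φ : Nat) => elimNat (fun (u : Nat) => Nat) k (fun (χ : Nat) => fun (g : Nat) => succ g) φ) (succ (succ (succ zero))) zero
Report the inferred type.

inferred type:
  forall (n : Eq Nat (succ (succ (succ (succ zero)))) (succ (succ (succ (succ zero))))), Nat


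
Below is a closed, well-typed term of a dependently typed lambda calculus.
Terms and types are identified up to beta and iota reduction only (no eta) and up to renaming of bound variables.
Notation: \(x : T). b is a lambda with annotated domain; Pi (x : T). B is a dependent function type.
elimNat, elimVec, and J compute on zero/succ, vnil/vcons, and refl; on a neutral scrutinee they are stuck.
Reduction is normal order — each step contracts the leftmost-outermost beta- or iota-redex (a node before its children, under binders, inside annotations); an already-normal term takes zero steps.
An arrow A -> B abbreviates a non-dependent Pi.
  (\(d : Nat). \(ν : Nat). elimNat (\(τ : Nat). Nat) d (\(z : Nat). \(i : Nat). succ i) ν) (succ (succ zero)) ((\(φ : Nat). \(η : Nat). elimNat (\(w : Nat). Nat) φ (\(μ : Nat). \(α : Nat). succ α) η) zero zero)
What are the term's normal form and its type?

normal form:
  succ (succ zero)
type:
  Nat
observation: 6 normal-order steps normalize the term, beginning with a beta-redex.


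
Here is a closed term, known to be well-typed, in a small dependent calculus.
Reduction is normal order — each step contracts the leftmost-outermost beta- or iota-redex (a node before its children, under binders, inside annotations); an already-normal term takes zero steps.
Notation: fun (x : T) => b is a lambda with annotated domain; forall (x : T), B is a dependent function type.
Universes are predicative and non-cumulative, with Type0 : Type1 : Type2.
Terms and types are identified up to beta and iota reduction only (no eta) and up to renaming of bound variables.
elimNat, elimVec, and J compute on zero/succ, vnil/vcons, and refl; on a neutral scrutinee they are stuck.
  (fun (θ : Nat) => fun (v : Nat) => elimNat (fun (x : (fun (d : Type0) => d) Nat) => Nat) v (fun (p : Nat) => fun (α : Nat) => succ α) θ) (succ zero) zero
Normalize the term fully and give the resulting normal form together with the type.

resulting normal form:
  succ zero
inferred type:
  Nat


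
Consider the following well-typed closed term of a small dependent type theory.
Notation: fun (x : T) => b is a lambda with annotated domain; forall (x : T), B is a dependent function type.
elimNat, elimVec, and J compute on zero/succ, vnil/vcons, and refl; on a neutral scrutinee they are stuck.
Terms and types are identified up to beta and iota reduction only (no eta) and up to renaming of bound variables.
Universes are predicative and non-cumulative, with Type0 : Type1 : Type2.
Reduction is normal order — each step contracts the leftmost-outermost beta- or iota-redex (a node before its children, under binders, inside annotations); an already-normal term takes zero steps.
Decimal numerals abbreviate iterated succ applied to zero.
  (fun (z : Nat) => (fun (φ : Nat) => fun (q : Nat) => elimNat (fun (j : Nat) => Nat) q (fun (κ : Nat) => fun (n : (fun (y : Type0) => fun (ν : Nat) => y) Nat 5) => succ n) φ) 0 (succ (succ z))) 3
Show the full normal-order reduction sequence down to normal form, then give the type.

reduction (normal order):
  (fun (z : Nat) => (fun (φ : Nat) => fun (q : Nat) => elimNat (fun (j : Nat) => Nat) q (fun (κ : Nat) => fun (n : (fun (y : Type0) => fun (ν : Nat) => y) Nat 5) => succ n) φ) 0 (succ (succ z))) 3
  ~> (fun (z : Nat) => fun (φ : Nat) => elimNat (fun (q : Nat) => Nat) φ (fun (j : Nat) => fun (κ : (fun (n : Type0) => fun (y : Nat) => n) Nat 5) => succ κ) z) 0 5
  ~> (fun (z : Nat) => elimNat (fun (φ : Nat) => Nat) z (fun (q : Nat) => fun (j : (fun (κ : Type0) => fun (n : Nat) => κ) Nat 5) => succ j) 0) 5
  ~> elimNat (fun (z : Nat) => Nat) 5 (fun (φ : Nat) => fun (q : (fun (j : Type0) => fun (κ : Nat) => j) Nat 5) => succ q) 0
  ~> 5
type:
  Nat


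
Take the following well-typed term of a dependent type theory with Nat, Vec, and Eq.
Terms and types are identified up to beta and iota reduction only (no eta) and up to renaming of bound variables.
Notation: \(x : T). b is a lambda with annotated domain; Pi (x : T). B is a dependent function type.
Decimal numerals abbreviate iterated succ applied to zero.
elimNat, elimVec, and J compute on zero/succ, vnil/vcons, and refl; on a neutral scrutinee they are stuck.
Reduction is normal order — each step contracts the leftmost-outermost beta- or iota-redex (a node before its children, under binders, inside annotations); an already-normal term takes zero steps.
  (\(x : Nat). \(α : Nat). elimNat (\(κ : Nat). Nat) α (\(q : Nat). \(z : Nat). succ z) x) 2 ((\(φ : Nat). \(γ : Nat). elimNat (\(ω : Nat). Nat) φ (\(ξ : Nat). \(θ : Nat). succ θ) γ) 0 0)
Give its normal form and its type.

resulting normal form:
  2
the term's type:
  Nat
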